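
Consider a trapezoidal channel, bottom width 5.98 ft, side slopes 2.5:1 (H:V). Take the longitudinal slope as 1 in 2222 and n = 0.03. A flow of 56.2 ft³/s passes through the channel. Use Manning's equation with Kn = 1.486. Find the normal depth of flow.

Manning's equation rearranged: A R^(2/3) = nQ / (1.486·√S) = 0.03 × 56.2 / (1.486 × √0.00045) = 53.48.
At y = 3.37 ft: A R^(2/3) = 77.37 — high.
At y = 2.25 ft: A R^(2/3) = 33.34 — low.
At y = 2.83 ft: A R^(2/3) = 53.47 — matches.

y_n = 2.83 ft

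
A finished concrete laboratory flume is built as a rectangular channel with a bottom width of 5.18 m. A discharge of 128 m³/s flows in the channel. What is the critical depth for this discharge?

For a rectangular channel, critical depth y_c = (q²/g)^(1/3) where q = Q/b = 128/5.18 = 24.71 m²/s.
So y_c = (24.71²/9.81)^(1/3) = 3.96 m.

y_c = 3.96 m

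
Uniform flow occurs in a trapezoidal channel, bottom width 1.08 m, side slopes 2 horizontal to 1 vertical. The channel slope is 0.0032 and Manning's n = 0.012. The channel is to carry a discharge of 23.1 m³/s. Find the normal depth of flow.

y_n = 1.46 m

Manning's equation rearranged: A R^(2/3) = nQ / (1·√S) = 0.012 × 23.1 / (√0.0032) = 4.9.
Trying y = 1.7 m: A R^(2/3) = 6.979 — high.
Trying y = 1.27 m: A R^(2/3) = 3.556 — low.
Trying y = 1.46 m: A R^(2/3) = 4.895 — close enough.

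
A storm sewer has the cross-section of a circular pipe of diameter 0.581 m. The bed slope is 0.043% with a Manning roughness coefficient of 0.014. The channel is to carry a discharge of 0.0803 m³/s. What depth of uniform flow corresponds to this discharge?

Manning's equation rearranged: A R^(2/3) = nQ / (1·√S) = 0.014 × 0.0803 / (√0.00043) = 0.05421.
At y = 0.424 m: A R^(2/3) = 0.06466 — too large.
At y = 0.289 m: A R^(2/3) = 0.03631 — too small.
At y = 0.372 m: A R^(2/3) = 0.05422 — ≈ 0.05421.

y_n = 0.372 m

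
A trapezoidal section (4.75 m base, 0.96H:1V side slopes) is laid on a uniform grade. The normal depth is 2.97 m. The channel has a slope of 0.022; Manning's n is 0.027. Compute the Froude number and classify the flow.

With bottom width b = 4.75 m and side slope z = 0.96: A = (b + zy)y = (4.75 + 0.96×2.97)×2.97 = 22.58 m²; P = b + 2y√(1+z²) = 4.75 + 2×2.97×1.386 = 12.98 m.
Hydraulic radius R = A/P = 22.58/12.98 = 1.739 m.
V = (1/n) R^(2/3) √S = (1/0.027) × 1.739^(2/3) × √0.022 = 7.943 m/s. Hydraulic depth D_h = A/T = 22.58/10.45 = 2.16 m.
Froude number Fr = V/√(g·D_h) = 7.943/√(9.81×2.16) = 1.73, which is greater than 1, so the flow is supercritical.

supercritical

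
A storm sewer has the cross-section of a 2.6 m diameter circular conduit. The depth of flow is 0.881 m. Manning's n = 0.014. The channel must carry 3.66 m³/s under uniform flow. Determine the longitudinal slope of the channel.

S = 0.0027

For a circular section of diameter D = 2.6 m at depth y = 0.881 m, the central angle is θ = 2 arccos(1 − 2y/D) = 2.485 rad. Then A = (D²/8)(θ − sin θ) = 1.584 m² and P = Dθ/2 = 3.231 m.
Hydraulic radius R = A/P = 1.584/3.231 = 0.4904 m.
From Manning's equation, S = [nQ / (1 A R^(2/3))]² = [0.014 × 3.66 / (1 × 1.584 × 0.4904^(2/3))]² = 0.0027.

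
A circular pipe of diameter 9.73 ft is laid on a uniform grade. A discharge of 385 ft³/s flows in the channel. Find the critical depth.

y_c = 4.69 ft

At critical depth, Q² T / (g A³) = 1, i.e. A³/T = Q²/g = 385²/32.2 = 4603.
Trying y = 3.7 ft: A³/T = 1850 — low.
Trying y = 5.18 ft: A³/T = 6711 — high.
Trying y = 4.69 ft: A³/T = 4592 — matches.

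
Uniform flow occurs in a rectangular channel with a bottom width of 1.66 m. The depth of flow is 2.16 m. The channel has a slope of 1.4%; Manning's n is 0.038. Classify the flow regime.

subcritical

Flow area A = b·y = 1.66 × 2.16 = 3.586 m². Wetted perimeter P = b + 2y = 1.66 + 2×2.16 = 5.98 m.
Hydraulic radius R = A/P = 3.586/5.98 = 0.5996 m.
V = (1/n) R^(2/3) √S = (1/0.038) × 0.5996^(2/3) × √0.014 = 2.214 m/s. Hydraulic depth D_h = A/T = 3.586/1.66 = 2.16 m.
Froude number Fr = V/√(g·D_h) = 2.214/√(9.81×2.16) = 0.481, which is less than 1, so the flow is subcritical.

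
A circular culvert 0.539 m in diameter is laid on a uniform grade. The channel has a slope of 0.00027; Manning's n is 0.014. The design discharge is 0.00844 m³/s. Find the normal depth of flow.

y_n = 0.126 m

Manning's equation rearranged: A R^(2/3) = nQ / (1·√S) = 0.014 × 0.00844 / (√0.00027) = 0.007191.
Try y = 0.107 m: A R^(2/3) = 0.005173 — short.
Try y = 0.161 m: A R^(2/3) = 0.01165 — over.
Try y = 0.126 m: A R^(2/3) = 0.007188 — matches.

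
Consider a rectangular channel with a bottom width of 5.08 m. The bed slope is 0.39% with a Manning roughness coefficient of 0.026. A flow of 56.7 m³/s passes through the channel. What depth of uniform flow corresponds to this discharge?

y_n = 3.57 m

Manning's equation rearranged: A R^(2/3) = nQ / (1·√S) = 0.026 × 56.7 / (√0.0039) = 23.61.
At y = 4.49 m: A R^(2/3) = 31.49 — over.
At y = 2.76 m: A R^(2/3) = 16.89 — short.
At y = 3.57 m: A R^(2/3) = 23.6 — ≈ 23.61.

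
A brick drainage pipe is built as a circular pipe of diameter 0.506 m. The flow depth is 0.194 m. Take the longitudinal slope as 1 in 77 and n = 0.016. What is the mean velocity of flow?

V = 1.59 m/s

For a circular section of diameter D = 0.506 m at depth y = 0.194 m, the central angle is θ = 2 arccos(1 − 2y/D) = 2.671 rad. Then A = (D²/8)(θ − sin θ) = 0.07096 m² and P = Dθ/2 = 0.6757 m.
Hydraulic radius R = A/P = 0.07096/0.6757 = 0.105 m.
From Manning's equation, V = (1/n) R^(2/3) S^(1/2) = (1/0.016) × 0.105^(2/3) × 0.01299^(1/2) = 1.59 m/s.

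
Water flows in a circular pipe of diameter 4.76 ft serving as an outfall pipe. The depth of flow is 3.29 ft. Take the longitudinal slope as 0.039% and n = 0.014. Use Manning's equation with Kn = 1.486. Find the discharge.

Q = 34.5 ft³/s

For a circular section of diameter D = 4.76 ft at depth y = 3.29 ft, the central angle is θ = 2 arccos(1 − 2y/D) = 3.926 rad. Then A = (D²/8)(θ − sin θ) = 13.12 ft² and P = Dθ/2 = 9.345 ft.
Hydraulic radius R = A/P = 13.12/9.345 = 1.404 ft.
Manning's equation: Q = (1.486/n) A R^(2/3) S^(1/2) = (1.486/0.014) × 13.12 × 1.404^(2/3) × 0.00039^(1/2) = 34.5 ft³/s.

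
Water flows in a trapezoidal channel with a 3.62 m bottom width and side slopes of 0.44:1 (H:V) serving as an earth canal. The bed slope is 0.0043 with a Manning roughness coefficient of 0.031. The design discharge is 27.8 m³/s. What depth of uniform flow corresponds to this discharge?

y_n = 2.4 m

Manning's equation rearranged: A R^(2/3) = nQ / (1·√S) = 0.031 × 27.8 / (√0.0043) = 13.14.
Trying y = 2.89 m: A R^(2/3) = 17.88 — high.
Trying y = 2.4 m: A R^(2/3) = 13.13 — ≈ 13.14.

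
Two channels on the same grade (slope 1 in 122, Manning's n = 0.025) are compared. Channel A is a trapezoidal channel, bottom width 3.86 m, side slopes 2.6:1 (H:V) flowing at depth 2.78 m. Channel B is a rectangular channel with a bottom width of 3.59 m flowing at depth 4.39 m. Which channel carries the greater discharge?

Channel A: With bottom width b = 3.86 m and side slope z = 2.6: A = (b + zy)y = (3.86 + 2.6×2.78)×2.78 = 30.82 m²; P = b + 2y√(1+z²) = 3.86 + 2×2.78×2.786 = 19.35 m. Hydraulic radius R = A/P = 30.82/19.35 = 1.593 m. Q_A = (1/0.025)·30.82·1.593^(2/3)·√0.008197 = 152.3 m³/s.
Channel B: Flow area A = b·y = 3.59 × 4.39 = 15.76 m². Wetted perimeter P = b + 2y = 3.59 + 2×4.39 = 12.37 m. Hydraulic radius R = A/P = 15.76/12.37 = 1.274 m. Q_B = (1/0.025)·15.76·1.274^(2/3)·√0.008197 = 67.08 m³/s.
Q_A = 152.3 m³/s vs Q_B = 67.08 m³/s, so channel A carries more.

channel A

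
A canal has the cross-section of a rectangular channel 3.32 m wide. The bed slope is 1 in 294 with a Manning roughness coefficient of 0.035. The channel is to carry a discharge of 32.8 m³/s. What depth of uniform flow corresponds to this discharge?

y_n = 5.1 m

Manning's equation rearranged: A R^(2/3) = nQ / (1·√S) = 0.035 × 32.8 / (√0.003401) = 19.68.
Trying y = 4.56 m: A R^(2/3) = 17.26 — too small.
Trying y = 5.55 m: A R^(2/3) = 21.7 — too large.
Trying y = 5.1 m: A R^(2/3) = 19.67 — ≈ 19.68.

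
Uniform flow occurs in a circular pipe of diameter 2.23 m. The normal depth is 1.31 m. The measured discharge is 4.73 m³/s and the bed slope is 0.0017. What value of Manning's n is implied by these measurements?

For a circular section of diameter D = 2.23 m at depth y = 1.31 m, the central angle is θ = 2 arccos(1 − 2y/D) = 3.493 rad. Then A = (D²/8)(θ − sin θ) = 2.385 m² and P = Dθ/2 = 3.895 m.
Hydraulic radius R = A/P = 2.385/3.895 = 0.6125 m.
Rearranging Manning's equation: n = (1/Q) A R^(2/3) S^(1/2) = (1/4.73) × 2.385 × 0.6125^(2/3) × √0.0017 = 0.015.

n = 0.015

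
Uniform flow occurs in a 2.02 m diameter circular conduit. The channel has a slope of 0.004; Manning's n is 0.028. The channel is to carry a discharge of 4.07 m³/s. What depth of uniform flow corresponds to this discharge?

Manning's equation rearranged: A R^(2/3) = nQ / (1·√S) = 0.028 × 4.07 / (√0.004) = 1.802.
At y = 1.8 m: A R^(2/3) = 2.156 — high.
At y = 1.21 m: A R^(2/3) = 1.362 — low.
At y = 1.48 m: A R^(2/3) = 1.802 — matches.

y_n = 1.48 m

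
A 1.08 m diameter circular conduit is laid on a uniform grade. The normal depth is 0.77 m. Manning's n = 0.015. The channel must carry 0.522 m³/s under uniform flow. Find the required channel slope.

S = 0.00057

For a circular section of diameter D = 1.08 m at depth y = 0.77 m, the central angle is θ = 2 arccos(1 − 2y/D) = 4.022 rad. Then A = (D²/8)(θ − sin θ) = 0.6987 m² and P = Dθ/2 = 2.172 m.
Hydraulic radius R = A/P = 0.6987/2.172 = 0.3217 m.
From Manning's equation, S = [nQ / (1 A R^(2/3))]² = [0.015 × 0.522 / (1 × 0.6987 × 0.3217^(2/3))]² = 0.00057.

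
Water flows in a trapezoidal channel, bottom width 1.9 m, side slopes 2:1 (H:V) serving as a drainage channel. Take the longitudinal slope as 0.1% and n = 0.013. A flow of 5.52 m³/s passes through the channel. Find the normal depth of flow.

Manning's equation rearranged: A R^(2/3) = nQ / (1·√S) = 0.013 × 5.52 / (√0.001) = 2.269.
Trying y = 1.1 m: A R^(2/3) = 3.423 — over.
Trying y = 0.9 m: A R^(2/3) = 2.268 — matches.

y_n = 0.9 m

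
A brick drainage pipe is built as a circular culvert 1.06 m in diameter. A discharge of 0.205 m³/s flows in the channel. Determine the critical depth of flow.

y_c = 0.247 m

At critical depth, Q² T / (g A³) = 1, i.e. A³/T = Q²/g = 0.205²/9.81 = 0.004284.
Trying y = 0.221 m: A³/T = 0.002753 — too small.
Trying y = 0.272 m: A³/T = 0.006192 — too large.
Trying y = 0.247 m: A³/T = 0.004252 — ≈ 0.004284.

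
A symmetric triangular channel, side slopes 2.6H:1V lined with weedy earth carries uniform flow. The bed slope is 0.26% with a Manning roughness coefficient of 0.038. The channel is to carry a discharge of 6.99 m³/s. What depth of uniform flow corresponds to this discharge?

y_n = 1.57 m

Manning's equation rearranged: A R^(2/3) = nQ / (1·√S) = 0.038 × 6.99 / (√0.0026) = 5.209.
At y = 1.96 m: A R^(2/3) = 9.412 — too large.
At y = 1.57 m: A R^(2/3) = 5.209 — matches.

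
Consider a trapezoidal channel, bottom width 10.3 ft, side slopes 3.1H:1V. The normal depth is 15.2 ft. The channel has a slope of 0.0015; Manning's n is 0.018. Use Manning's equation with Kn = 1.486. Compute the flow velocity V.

V = 12.8 ft/s

With bottom width b = 10.3 ft and side slope z = 3.1: A = (b + zy)y = (10.3 + 3.1×15.2)×15.2 = 872.8 ft²; P = b + 2y√(1+z²) = 10.3 + 2×15.2×3.257 = 109.3 ft.
Hydraulic radius R = A/P = 872.8/109.3 = 7.984 ft.
From Manning's equation, V = (1.486/n) R^(2/3) S^(1/2) = (1.486/0.018) × 7.984^(2/3) × 0.0015^(1/2) = 12.8 ft/s.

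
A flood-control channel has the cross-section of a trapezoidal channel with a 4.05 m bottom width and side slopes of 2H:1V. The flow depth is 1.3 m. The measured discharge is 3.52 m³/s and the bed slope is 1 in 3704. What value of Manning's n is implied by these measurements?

n = 0.037

With bottom width b = 4.05 m and side slope z = 2: A = (b + zy)y = (4.05 + 2×1.3)×1.3 = 8.645 m²; P = b + 2y√(1+z²) = 4.05 + 2×1.3×2.236 = 9.864 m.
Hydraulic radius R = A/P = 8.645/9.864 = 0.8764 m.
Rearranging Manning's equation: n = (1/Q) A R^(2/3) S^(1/2) = (1/3.52) × 8.645 × 0.8764^(2/3) × √0.00027 = 0.037.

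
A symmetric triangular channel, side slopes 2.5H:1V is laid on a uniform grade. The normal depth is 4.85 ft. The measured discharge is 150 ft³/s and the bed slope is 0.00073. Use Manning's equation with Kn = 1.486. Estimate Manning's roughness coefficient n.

n = 0.027

For a triangular section with side slope z = 2.5: A = zy² = 2.5×4.85² = 58.81 ft²; P = 2y√(1+z²) = 2×4.85×2.693 = 26.12 ft.
Hydraulic radius R = A/P = 58.81/26.12 = 2.252 ft.
Rearranging Manning's equation: n = (1.486/Q) A R^(2/3) S^(1/2) = (1.486/150) × 58.81 × 2.252^(2/3) × √0.00073 = 0.027.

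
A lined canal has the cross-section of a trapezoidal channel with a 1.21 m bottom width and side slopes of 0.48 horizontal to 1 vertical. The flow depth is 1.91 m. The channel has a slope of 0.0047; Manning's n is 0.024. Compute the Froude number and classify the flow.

With bottom width b = 1.21 m and side slope z = 0.48: A = (b + zy)y = (1.21 + 0.48×1.91)×1.91 = 4.062 m²; P = b + 2y√(1+z²) = 1.21 + 2×1.91×1.109 = 5.447 m.
Hydraulic radius R = A/P = 4.062/5.447 = 0.7457 m.
V = (1/n) R^(2/3) √S = (1/0.024) × 0.7457^(2/3) × √0.0047 = 2.349 m/s. Hydraulic depth D_h = A/T = 4.062/3.044 = 1.335 m.
Froude number Fr = V/√(g·D_h) = 2.349/√(9.81×1.335) = 0.649, which is less than 1, so the flow is subcritical.

subcritical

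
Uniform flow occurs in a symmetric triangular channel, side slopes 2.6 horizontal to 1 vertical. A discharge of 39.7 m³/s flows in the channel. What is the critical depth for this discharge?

At critical depth, Q² T / (g A³) = 1, i.e. A³/T = Q²/g = 39.7²/9.81 = 160.7.
Trying y = 1.9 m: A³/T = 83.69 — too small.
Trying y = 2.16 m: A³/T = 158.9 — ≈ 160.7.

y_c = 2.16 m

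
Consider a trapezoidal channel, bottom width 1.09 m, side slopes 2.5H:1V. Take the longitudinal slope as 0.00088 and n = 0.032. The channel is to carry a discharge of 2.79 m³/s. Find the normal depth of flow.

Manning's equation rearranged: A R^(2/3) = nQ / (1·√S) = 0.032 × 2.79 / (√0.00088) = 3.01.
Try y = 1.22 m: A R^(2/3) = 3.826 — over.
Try y = 0.834 m: A R^(2/3) = 1.611 — short.
Try y = 1.1 m: A R^(2/3) = 3.012 — matches.

y_n = 1.1 m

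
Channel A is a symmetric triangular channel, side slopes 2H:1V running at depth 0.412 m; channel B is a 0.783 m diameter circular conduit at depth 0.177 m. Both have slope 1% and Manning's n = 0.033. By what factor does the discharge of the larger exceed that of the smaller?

6.04

Channel A: For a triangular section with side slope z = 2: A = zy² = 2×0.412² = 0.3395 m²; P = 2y√(1+z²) = 2×0.412×2.236 = 1.843 m. Hydraulic radius R = A/P = 0.3395/1.843 = 0.1843 m. Q_A = (1/0.033)·0.3395·0.1843^(2/3)·√0.01 = 0.3331 m³/s.
Channel B: For a circular section of diameter D = 0.783 m at depth y = 0.177 m, the central angle is θ = 2 arccos(1 − 2y/D) = 1.982 rad. Then A = (D²/8)(θ − sin θ) = 0.08163 m² and P = Dθ/2 = 0.7759 m. Hydraulic radius R = A/P = 0.08163/0.7759 = 0.1052 m. Q_B = (1/0.033)·0.08163·0.1052^(2/3)·√0.01 = 0.05513 m³/s.
The larger discharge is 0.3331 m³/s and the smaller is 0.05513 m³/s; the ratio is 6.04.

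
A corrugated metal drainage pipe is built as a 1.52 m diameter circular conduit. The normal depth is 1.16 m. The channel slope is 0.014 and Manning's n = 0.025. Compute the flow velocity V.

For a circular section of diameter D = 1.52 m at depth y = 1.16 m, the central angle is θ = 2 arccos(1 − 2y/D) = 4.25 rad. Then A = (D²/8)(θ − sin θ) = 1.486 m² and P = Dθ/2 = 3.23 m.
Hydraulic radius R = A/P = 1.486/3.23 = 0.46 m.
From Manning's equation, V = (1/n) R^(2/3) S^(1/2) = (1/0.025) × 0.46^(2/3) × 0.014^(1/2) = 2.82 m/s.

V = 2.82 m/s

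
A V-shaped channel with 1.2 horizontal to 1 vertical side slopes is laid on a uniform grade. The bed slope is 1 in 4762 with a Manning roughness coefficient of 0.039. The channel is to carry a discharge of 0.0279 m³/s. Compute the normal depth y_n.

y_n = 0.449 m

Manning's equation rearranged: A R^(2/3) = nQ / (1·√S) = 0.039 × 0.0279 / (√0.00021) = 0.07509.
Trying y = 0.402 m: A R^(2/3) = 0.05582 — low.
Trying y = 0.449 m: A R^(2/3) = 0.07496 — ≈ 0.07509.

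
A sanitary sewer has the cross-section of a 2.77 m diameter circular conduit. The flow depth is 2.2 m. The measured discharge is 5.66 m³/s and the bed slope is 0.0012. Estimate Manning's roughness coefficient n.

For a circular section of diameter D = 2.77 m at depth y = 2.2 m, the central angle is θ = 2 arccos(1 − 2y/D) = 4.4 rad. Then A = (D²/8)(θ − sin θ) = 5.133 m² and P = Dθ/2 = 6.094 m.
Hydraulic radius R = A/P = 5.133/6.094 = 0.8423 m.
Rearranging Manning's equation: n = (1/Q) A R^(2/3) S^(1/2) = (1/5.66) × 5.133 × 0.8423^(2/3) × √0.0012 = 0.028.

n = 0.028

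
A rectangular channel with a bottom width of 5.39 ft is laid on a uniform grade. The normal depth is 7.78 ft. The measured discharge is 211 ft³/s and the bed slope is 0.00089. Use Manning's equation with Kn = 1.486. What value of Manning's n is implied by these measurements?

n = 0.014

Flow area A = b·y = 5.39 × 7.78 = 41.93 ft². Wetted perimeter P = b + 2y = 5.39 + 2×7.78 = 20.95 ft.
Hydraulic radius R = A/P = 41.93/20.95 = 2.002 ft.
Rearranging Manning's equation: n = (1.486/Q) A R^(2/3) S^(1/2) = (1.486/211) × 41.93 × 2.002^(2/3) × √0.00089 = 0.014.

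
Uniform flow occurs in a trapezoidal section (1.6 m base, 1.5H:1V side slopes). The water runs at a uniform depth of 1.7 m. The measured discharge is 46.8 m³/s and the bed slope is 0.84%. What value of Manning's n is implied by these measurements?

With bottom width b = 1.6 m and side slope z = 1.5: A = (b + zy)y = (1.6 + 1.5×1.7)×1.7 = 7.055 m²; P = b + 2y√(1+z²) = 1.6 + 2×1.7×1.803 = 7.729 m.
Hydraulic radius R = A/P = 7.055/7.729 = 0.9127 m.
Rearranging Manning's equation: n = (1/Q) A R^(2/3) S^(1/2) = (1/46.8) × 7.055 × 0.9127^(2/3) × √0.0084 = 0.013.

n = 0.013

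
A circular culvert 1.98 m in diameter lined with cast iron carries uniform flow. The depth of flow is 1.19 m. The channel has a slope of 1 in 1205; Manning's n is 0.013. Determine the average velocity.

For a circular section of diameter D = 1.98 m at depth y = 1.19 m, the central angle is θ = 2 arccos(1 − 2y/D) = 3.548 rad. Then A = (D²/8)(θ − sin θ) = 1.933 m² and P = Dθ/2 = 3.513 m.
Hydraulic radius R = A/P = 1.933/3.513 = 0.5502 m.
From Manning's equation, V = (1/n) R^(2/3) S^(1/2) = (1/0.013) × 0.5502^(2/3) × 0.0008299^(1/2) = 1.49 m/s.

V = 1.49 m/s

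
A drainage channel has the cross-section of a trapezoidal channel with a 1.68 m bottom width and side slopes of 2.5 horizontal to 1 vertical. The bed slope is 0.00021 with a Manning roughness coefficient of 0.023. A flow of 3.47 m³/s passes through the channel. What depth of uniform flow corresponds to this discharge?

Manning's equation rearranged: A R^(2/3) = nQ / (1·√S) = 0.023 × 3.47 / (√0.00021) = 5.507.
Try y = 1.66 m: A R^(2/3) = 9.097 — high.
Try y = 0.958 m: A R^(2/3) = 2.686 — low.
Try y = 1.33 m: A R^(2/3) = 5.509 — ≈ 5.507.

y_n = 1.33 m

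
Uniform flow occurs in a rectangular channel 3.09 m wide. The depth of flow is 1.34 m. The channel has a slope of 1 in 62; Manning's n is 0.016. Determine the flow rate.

Flow area A = b·y = 3.09 × 1.34 = 4.141 m². Wetted perimeter P = b + 2y = 3.09 + 2×1.34 = 5.77 m.
Hydraulic radius R = A/P = 4.141/5.77 = 0.7176 m.
Manning's equation: Q = (1/n) A R^(2/3) S^(1/2) = (1/0.016) × 4.141 × 0.7176^(2/3) × 0.01613^(1/2) = 26.3 m³/s.

Q = 26.3 m³/s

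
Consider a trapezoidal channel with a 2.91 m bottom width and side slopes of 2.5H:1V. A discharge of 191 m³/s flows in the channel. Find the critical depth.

y_c = 3.59 m

At critical depth, Q² T / (g A³) = 1, i.e. A³/T = Q²/g = 191²/9.81 = 3719.
Try y = 2.98 m: A³/T = 1652 — low.
Try y = 3.59 m: A³/T = 3724 — close enough.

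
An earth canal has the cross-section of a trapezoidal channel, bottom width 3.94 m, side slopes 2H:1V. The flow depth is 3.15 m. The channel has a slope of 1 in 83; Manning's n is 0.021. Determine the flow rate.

Q = 248 m³/s

With bottom width b = 3.94 m and side slope z = 2: A = (b + zy)y = (3.94 + 2×3.15)×3.15 = 32.26 m²; P = b + 2y√(1+z²) = 3.94 + 2×3.15×2.236 = 18.03 m.
Hydraulic radius R = A/P = 32.26/18.03 = 1.789 m.
Manning's equation: Q = (1/n) A R^(2/3) S^(1/2) = (1/0.021) × 32.26 × 1.789^(2/3) × 0.01205^(1/2) = 248 m³/s.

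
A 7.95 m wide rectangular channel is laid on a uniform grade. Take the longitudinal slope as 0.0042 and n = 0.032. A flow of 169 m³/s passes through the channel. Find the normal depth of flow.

Manning's equation rearranged: A R^(2/3) = nQ / (1·√S) = 0.032 × 169 / (√0.0042) = 83.45.
Try y = 6.81 m: A R^(2/3) = 99.99 — too large.
Try y = 4.33 m: A R^(2/3) = 55.96 — too small.
Try y = 5.9 m: A R^(2/3) = 83.49 — ≈ 83.45.

y_n = 5.9 m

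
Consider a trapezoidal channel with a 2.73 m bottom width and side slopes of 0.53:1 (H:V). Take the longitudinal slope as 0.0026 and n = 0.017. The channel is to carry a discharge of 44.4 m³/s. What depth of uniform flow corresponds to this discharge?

y_n = 2.88 m

Manning's equation rearranged: A R^(2/3) = nQ / (1·√S) = 0.017 × 44.4 / (√0.0026) = 14.8.
Try y = 3.49 m: A R^(2/3) = 20.98 — too large.
Try y = 2.38 m: A R^(2/3) = 10.55 — too small.
Try y = 2.88 m: A R^(2/3) = 14.79 — close enough.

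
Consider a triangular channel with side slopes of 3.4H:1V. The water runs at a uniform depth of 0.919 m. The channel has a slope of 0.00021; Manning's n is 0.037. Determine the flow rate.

For a triangular section with side slope z = 3.4: A = zy² = 3.4×0.919² = 2.872 m²; P = 2y√(1+z²) = 2×0.919×3.544 = 6.514 m.
Hydraulic radius R = A/P = 2.872/6.514 = 0.4408 m.
Manning's equation: Q = (1/n) A R^(2/3) S^(1/2) = (1/0.037) × 2.872 × 0.4408^(2/3) × 0.00021^(1/2) = 0.651 m³/s.

Q = 0.651 m³/s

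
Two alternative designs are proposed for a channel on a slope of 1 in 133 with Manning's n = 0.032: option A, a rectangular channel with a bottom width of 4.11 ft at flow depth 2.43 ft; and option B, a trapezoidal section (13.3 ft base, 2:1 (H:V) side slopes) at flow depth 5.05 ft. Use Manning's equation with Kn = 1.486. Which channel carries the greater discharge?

channel B

Channel A: Flow area A = b·y = 4.11 × 2.43 = 9.987 ft². Wetted perimeter P = b + 2y = 4.11 + 2×2.43 = 8.97 ft. Hydraulic radius R = A/P = 9.987/8.97 = 1.113 ft. Q_A = (1.486/0.032)·9.987·1.113^(2/3)·√0.007519 = 43.2 ft³/s.
Channel B: With bottom width b = 13.3 ft and side slope z = 2: A = (b + zy)y = (13.3 + 2×5.05)×5.05 = 118.2 ft²; P = b + 2y√(1+z²) = 13.3 + 2×5.05×2.236 = 35.88 ft. Hydraulic radius R = A/P = 118.2/35.88 = 3.293 ft. Q_B = (1.486/0.032)·118.2·3.293^(2/3)·√0.007519 = 1053 ft³/s.
Q_A = 43.2 ft³/s vs Q_B = 1053 ft³/s, so channel B carries more.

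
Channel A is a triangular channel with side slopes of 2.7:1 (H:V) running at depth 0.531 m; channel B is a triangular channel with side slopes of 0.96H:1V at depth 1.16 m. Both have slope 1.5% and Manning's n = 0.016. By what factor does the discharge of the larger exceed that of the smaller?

2.33

Channel A: For a triangular section with side slope z = 2.7: A = zy² = 2.7×0.531² = 0.7613 m²; P = 2y√(1+z²) = 2×0.531×2.879 = 3.058 m. Hydraulic radius R = A/P = 0.7613/3.058 = 0.249 m. Q_A = (1/0.016)·0.7613·0.249^(2/3)·√0.015 = 2.306 m³/s.
Channel B: For a triangular section with side slope z = 0.96: A = zy² = 0.96×1.16² = 1.292 m²; P = 2y√(1+z²) = 2×1.16×1.386 = 3.216 m. Hydraulic radius R = A/P = 1.292/3.216 = 0.4017 m. Q_B = (1/0.016)·1.292·0.4017^(2/3)·√0.015 = 5.383 m³/s.
The larger discharge is 5.383 m³/s and the smaller is 2.306 m³/s; the ratio is 2.33.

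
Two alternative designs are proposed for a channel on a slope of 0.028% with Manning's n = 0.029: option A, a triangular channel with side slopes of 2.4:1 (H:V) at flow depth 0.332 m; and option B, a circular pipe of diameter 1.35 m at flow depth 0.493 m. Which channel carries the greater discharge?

Channel A: For a triangular section with side slope z = 2.4: A = zy² = 2.4×0.332² = 0.2645 m²; P = 2y√(1+z²) = 2×0.332×2.6 = 1.726 m. Hydraulic radius R = A/P = 0.2645/1.726 = 0.1532 m. Q_A = (1/0.029)·0.2645·0.1532^(2/3)·√0.00028 = 0.04371 m³/s.
Channel B: For a circular section of diameter D = 1.35 m at depth y = 0.493 m, the central angle is θ = 2 arccos(1 − 2y/D) = 2.596 rad. Then A = (D²/8)(θ − sin θ) = 0.473 m² and P = Dθ/2 = 1.752 m. Hydraulic radius R = A/P = 0.473/1.752 = 0.27 m. Q_B = (1/0.029)·0.473·0.27^(2/3)·√0.00028 = 0.114 m³/s.
Q_A = 0.04371 m³/s vs Q_B = 0.114 m³/s, so channel B carries more.

channel B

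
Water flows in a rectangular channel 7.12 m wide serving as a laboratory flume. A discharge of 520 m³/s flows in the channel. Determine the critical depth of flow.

For a rectangular channel, critical depth y_c = (q²/g)^(1/3) where q = Q/b = 520/7.12 = 73.03 m²/s.
So y_c = (73.03²/9.81)^(1/3) = 8.16 m.

y_c = 8.16 m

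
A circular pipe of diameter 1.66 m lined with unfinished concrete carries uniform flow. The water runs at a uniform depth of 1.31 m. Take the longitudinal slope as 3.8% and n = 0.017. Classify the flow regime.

supercritical

For a circular section of diameter D = 1.66 m at depth y = 1.31 m, the central angle is θ = 2 arccos(1 − 2y/D) = 4.375 rad. Then A = (D²/8)(θ − sin θ) = 1.832 m² and P = Dθ/2 = 3.631 m.
Hydraulic radius R = A/P = 1.832/3.631 = 0.5045 m.
V = (1/n) R^(2/3) √S = (1/0.017) × 0.5045^(2/3) × √0.038 = 7.267 m/s. Hydraulic depth D_h = A/T = 1.832/1.354 = 1.353 m.
Froude number Fr = V/√(g·D_h) = 7.267/√(9.81×1.353) = 1.99, which is greater than 1, so the flow is supercritical.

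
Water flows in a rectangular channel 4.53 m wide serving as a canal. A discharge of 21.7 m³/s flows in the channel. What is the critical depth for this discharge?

y_c = 1.33 m

For a rectangular channel, critical depth y_c = (q²/g)^(1/3) where q = Q/b = 21.7/4.53 = 4.79 m²/s.
So y_c = (4.79²/9.81)^(1/3) = 1.33 m.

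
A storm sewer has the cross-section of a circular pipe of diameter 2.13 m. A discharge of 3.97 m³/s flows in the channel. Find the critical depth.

At critical depth, Q² T / (g A³) = 1, i.e. A³/T = Q²/g = 3.97²/9.81 = 1.607.
Try y = 1.13 m: A³/T = 3.329 — over.
Try y = 0.732 m: A³/T = 0.6297 — short.
Try y = 0.934 m: A³/T = 1.607 — matches.

y_c = 0.934 m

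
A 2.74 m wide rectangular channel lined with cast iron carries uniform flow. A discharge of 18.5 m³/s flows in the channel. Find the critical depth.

y_c = 1.67 m

For a rectangular channel, critical depth y_c = (q²/g)^(1/3) where q = Q/b = 18.5/2.74 = 6.752 m²/s.
So y_c = (6.752²/9.81)^(1/3) = 1.67 m.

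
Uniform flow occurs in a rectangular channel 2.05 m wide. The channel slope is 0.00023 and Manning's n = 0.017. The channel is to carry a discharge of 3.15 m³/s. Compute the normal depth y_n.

Manning's equation rearranged: A R^(2/3) = nQ / (1·√S) = 0.017 × 3.15 / (√0.00023) = 3.531.
Try y = 2.75 m: A R^(2/3) = 4.64 — high.
Try y = 1.85 m: A R^(2/3) = 2.874 — low.
Try y = 2.19 m: A R^(2/3) = 3.533 — matches.

y_n = 2.19 m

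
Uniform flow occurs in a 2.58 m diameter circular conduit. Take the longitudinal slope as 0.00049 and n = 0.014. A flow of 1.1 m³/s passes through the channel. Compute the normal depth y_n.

y_n = 0.737 m

Manning's equation rearranged: A R^(2/3) = nQ / (1·√S) = 0.014 × 1.1 / (√0.00049) = 0.6957.
Try y = 0.66 m: A R^(2/3) = 0.5595 — low.
Try y = 0.737 m: A R^(2/3) = 0.6949 — close enough.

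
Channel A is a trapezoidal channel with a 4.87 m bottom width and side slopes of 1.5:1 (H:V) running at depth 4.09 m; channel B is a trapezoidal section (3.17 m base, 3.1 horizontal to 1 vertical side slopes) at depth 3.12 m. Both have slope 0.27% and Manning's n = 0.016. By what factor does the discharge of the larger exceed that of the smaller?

Channel A: With bottom width b = 4.87 m and side slope z = 1.5: A = (b + zy)y = (4.87 + 1.5×4.09)×4.09 = 45.01 m²; P = b + 2y√(1+z²) = 4.87 + 2×4.09×1.803 = 19.62 m. Hydraulic radius R = A/P = 45.01/19.62 = 2.294 m. Q_A = (1/0.016)·45.01·2.294^(2/3)·√0.0027 = 254.3 m³/s.
Channel B: With bottom width b = 3.17 m and side slope z = 3.1: A = (b + zy)y = (3.17 + 3.1×3.12)×3.12 = 40.07 m²; P = b + 2y√(1+z²) = 3.17 + 2×3.12×3.257 = 23.5 m. Hydraulic radius R = A/P = 40.07/23.5 = 1.705 m. Q_B = (1/0.016)·40.07·1.705^(2/3)·√0.0027 = 185.7 m³/s.
The larger discharge is 254.3 m³/s and the smaller is 185.7 m³/s; the ratio is 1.37.

1.37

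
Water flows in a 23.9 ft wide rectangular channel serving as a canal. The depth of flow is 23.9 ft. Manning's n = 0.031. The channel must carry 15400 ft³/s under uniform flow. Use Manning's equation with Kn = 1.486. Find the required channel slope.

Flow area A = b·y = 23.9 × 23.9 = 571.2 ft². Wetted perimeter P = b + 2y = 23.9 + 2×23.9 = 71.7 ft.
Hydraulic radius R = A/P = 571.2/71.7 = 7.967 ft.
From Manning's equation, S = [nQ / (1.486 A R^(2/3))]² = [0.031 × 15400 / (1.486 × 571.2 × 7.967^(2/3))]² = 0.0199.

S = 0.0199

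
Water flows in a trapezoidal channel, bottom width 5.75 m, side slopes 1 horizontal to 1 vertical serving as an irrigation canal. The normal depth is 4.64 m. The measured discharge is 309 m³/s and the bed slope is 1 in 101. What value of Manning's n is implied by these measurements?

n = 0.029

With bottom width b = 5.75 m and side slope z = 1: A = (b + zy)y = (5.75 + 1×4.64)×4.64 = 48.21 m²; P = b + 2y√(1+z²) = 5.75 + 2×4.64×1.414 = 18.87 m.
Hydraulic radius R = A/P = 48.21/18.87 = 2.554 m.
Rearranging Manning's equation: n = (1/Q) A R^(2/3) S^(1/2) = (1/309) × 48.21 × 2.554^(2/3) × √0.009901 = 0.029.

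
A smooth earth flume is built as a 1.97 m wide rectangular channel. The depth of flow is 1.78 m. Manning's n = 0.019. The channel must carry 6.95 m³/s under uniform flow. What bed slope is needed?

Flow area A = b·y = 1.97 × 1.78 = 3.507 m². Wetted perimeter P = b + 2y = 1.97 + 2×1.78 = 5.53 m.
Hydraulic radius R = A/P = 3.507/5.53 = 0.6341 m.
From Manning's equation, S = [nQ / (1 A R^(2/3))]² = [0.019 × 6.95 / (1 × 3.507 × 0.6341^(2/3))]² = 0.0026.

S = 0.0026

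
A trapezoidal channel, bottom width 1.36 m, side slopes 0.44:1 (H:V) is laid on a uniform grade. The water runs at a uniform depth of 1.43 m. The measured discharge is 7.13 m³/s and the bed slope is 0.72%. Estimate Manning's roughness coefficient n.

n = 0.025

With bottom width b = 1.36 m and side slope z = 0.44: A = (b + zy)y = (1.36 + 0.44×1.43)×1.43 = 2.845 m²; P = b + 2y√(1+z²) = 1.36 + 2×1.43×1.093 = 4.485 m.
Hydraulic radius R = A/P = 2.845/4.485 = 0.6343 m.
Rearranging Manning's equation: n = (1/Q) A R^(2/3) S^(1/2) = (1/7.13) × 2.845 × 0.6343^(2/3) × √0.0072 = 0.025.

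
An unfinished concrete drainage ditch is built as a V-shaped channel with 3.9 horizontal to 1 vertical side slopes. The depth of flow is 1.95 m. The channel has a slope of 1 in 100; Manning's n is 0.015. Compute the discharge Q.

Q = 95.2 m³/s

For a triangular section with side slope z = 3.9: A = zy² = 3.9×1.95² = 14.83 m²; P = 2y√(1+z²) = 2×1.95×4.026 = 15.7 m.
Hydraulic radius R = A/P = 14.83/15.7 = 0.9444 m.
Manning's equation: Q = (1/n) A R^(2/3) S^(1/2) = (1/0.015) × 14.83 × 0.9444^(2/3) × 0.01^(1/2) = 95.2 m³/s.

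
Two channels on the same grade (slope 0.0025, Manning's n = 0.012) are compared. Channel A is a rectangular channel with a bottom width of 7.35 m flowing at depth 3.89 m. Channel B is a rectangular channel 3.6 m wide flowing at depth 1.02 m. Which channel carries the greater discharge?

Channel A: Flow area A = b·y = 7.35 × 3.89 = 28.59 m². Wetted perimeter P = b + 2y = 7.35 + 2×3.89 = 15.13 m. Hydraulic radius R = A/P = 28.59/15.13 = 1.89 m. Q_A = (1/0.012)·28.59·1.89^(2/3)·√0.0025 = 182.1 m³/s.
Channel B: Flow area A = b·y = 3.6 × 1.02 = 3.672 m². Wetted perimeter P = b + 2y = 3.6 + 2×1.02 = 5.64 m. Hydraulic radius R = A/P = 3.672/5.64 = 0.6511 m. Q_B = (1/0.012)·3.672·0.6511^(2/3)·√0.0025 = 11.49 m³/s.
Q_A = 182.1 m³/s vs Q_B = 11.49 m³/s, so channel A carries more.

channel A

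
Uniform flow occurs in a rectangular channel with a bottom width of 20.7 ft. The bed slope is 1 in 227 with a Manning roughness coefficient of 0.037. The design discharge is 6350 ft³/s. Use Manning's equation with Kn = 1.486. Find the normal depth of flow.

Manning's equation rearranged: A R^(2/3) = nQ / (1.486·√S) = 0.037 × 6350 / (1.486 × √0.004405) = 2382.
Try y = 21.3 ft: A R^(2/3) = 1608 — low.
Try y = 34.4 ft: A R^(2/3) = 2838 — high.
Try y = 29.6 ft: A R^(2/3) = 2383 — ≈ 2382.

y_n = 29.6 ft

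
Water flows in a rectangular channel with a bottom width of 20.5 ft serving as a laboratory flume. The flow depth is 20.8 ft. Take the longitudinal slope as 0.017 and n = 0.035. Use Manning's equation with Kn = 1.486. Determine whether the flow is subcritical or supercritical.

Flow area A = b·y = 20.5 × 20.8 = 426.4 ft². Wetted perimeter P = b + 2y = 20.5 + 2×20.8 = 62.1 ft.
Hydraulic radius R = A/P = 426.4/62.1 = 6.866 ft.
V = (1.486/n) R^(2/3) √S = (1.486/0.035) × 6.866^(2/3) × √0.017 = 20 ft/s. Hydraulic depth D_h = A/T = 426.4/20.5 = 20.8 ft.
Froude number Fr = V/√(g·D_h) = 20/√(32.2×20.8) = 0.773, which is less than 1, so the flow is subcritical.

subcritical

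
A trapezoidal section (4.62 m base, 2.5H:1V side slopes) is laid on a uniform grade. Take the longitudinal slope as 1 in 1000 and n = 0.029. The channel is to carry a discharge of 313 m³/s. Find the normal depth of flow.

y_n = 6.31 m

Manning's equation rearranged: A R^(2/3) = nQ / (1·√S) = 0.029 × 313 / (√0.001) = 287.
Trying y = 7 m: A R^(2/3) = 367.7 — too large.
Trying y = 5.26 m: A R^(2/3) = 187.3 — too small.
Trying y = 6.31 m: A R^(2/3) = 287.2 — close enough.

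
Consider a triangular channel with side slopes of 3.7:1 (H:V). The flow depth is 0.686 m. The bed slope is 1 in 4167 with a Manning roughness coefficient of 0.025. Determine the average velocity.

For a triangular section with side slope z = 3.7: A = zy² = 3.7×0.686² = 1.741 m²; P = 2y√(1+z²) = 2×0.686×3.833 = 5.259 m.
Hydraulic radius R = A/P = 1.741/5.259 = 0.3311 m.
From Manning's equation, V = (1/n) R^(2/3) S^(1/2) = (1/0.025) × 0.3311^(2/3) × 0.00024^(1/2) = 0.297 m/s.

V = 0.297 m/s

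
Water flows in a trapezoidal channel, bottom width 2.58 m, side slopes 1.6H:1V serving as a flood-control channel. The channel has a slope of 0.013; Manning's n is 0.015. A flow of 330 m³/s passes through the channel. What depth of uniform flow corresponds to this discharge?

Manning's equation rearranged: A R^(2/3) = nQ / (1·√S) = 0.015 × 330 / (√0.013) = 43.41.
At y = 4.02 m: A R^(2/3) = 58.29 — too large.
At y = 3.08 m: A R^(2/3) = 32 — too small.
At y = 3.53 m: A R^(2/3) = 43.4 — ≈ 43.41.

y_n = 3.53 m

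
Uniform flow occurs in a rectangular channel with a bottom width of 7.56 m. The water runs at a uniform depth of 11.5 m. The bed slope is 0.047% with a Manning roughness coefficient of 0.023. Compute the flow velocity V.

V = 1.89 m/s

Flow area A = b·y = 7.56 × 11.5 = 86.94 m². Wetted perimeter P = b + 2y = 7.56 + 2×11.5 = 30.56 m.
Hydraulic radius R = A/P = 86.94/30.56 = 2.845 m.
From Manning's equation, V = (1/n) R^(2/3) S^(1/2) = (1/0.023) × 2.845^(2/3) × 0.00047^(1/2) = 1.89 m/s.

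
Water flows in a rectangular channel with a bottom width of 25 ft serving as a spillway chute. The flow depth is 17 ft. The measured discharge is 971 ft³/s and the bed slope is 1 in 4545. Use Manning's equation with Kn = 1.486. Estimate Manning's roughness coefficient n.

Flow area A = b·y = 25 × 17 = 425 ft². Wetted perimeter P = b + 2y = 25 + 2×17 = 59 ft.
Hydraulic radius R = A/P = 425/59 = 7.203 ft.
Rearranging Manning's equation: n = (1.486/Q) A R^(2/3) S^(1/2) = (1.486/971) × 425 × 7.203^(2/3) × √0.00022 = 0.036.

n = 0.036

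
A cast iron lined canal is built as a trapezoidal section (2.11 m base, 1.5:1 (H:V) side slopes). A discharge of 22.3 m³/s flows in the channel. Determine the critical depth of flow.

y_c = 1.57 m

At critical depth, Q² T / (g A³) = 1, i.e. A³/T = Q²/g = 22.3²/9.81 = 50.69.
At y = 1.99 m: A³/T = 129 — over.
At y = 1.15 m: A³/T = 15.43 — short.
At y = 1.57 m: A³/T = 50.51 — matches.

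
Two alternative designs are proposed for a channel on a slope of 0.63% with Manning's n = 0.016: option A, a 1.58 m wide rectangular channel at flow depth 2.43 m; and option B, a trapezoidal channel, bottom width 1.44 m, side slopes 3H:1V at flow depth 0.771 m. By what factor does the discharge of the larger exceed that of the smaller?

1.58

Channel A: Flow area A = b·y = 1.58 × 2.43 = 3.839 m². Wetted perimeter P = b + 2y = 1.58 + 2×2.43 = 6.44 m. Hydraulic radius R = A/P = 3.839/6.44 = 0.5962 m. Q_A = (1/0.016)·3.839·0.5962^(2/3)·√0.0063 = 13.49 m³/s.
Channel B: With bottom width b = 1.44 m and side slope z = 3: A = (b + zy)y = (1.44 + 3×0.771)×0.771 = 2.894 m²; P = b + 2y√(1+z²) = 1.44 + 2×0.771×3.162 = 6.316 m. Hydraulic radius R = A/P = 2.894/6.316 = 0.4581 m. Q_B = (1/0.016)·2.894·0.4581^(2/3)·√0.0063 = 8.53 m³/s.
The larger discharge is 13.49 m³/s and the smaller is 8.53 m³/s; the ratio is 1.58.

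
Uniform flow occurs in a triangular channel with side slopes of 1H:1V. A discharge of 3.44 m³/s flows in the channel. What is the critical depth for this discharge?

y_c = 1.19 m

At critical depth, Q² T / (g A³) = 1, i.e. A³/T = Q²/g = 3.44²/9.81 = 1.206.
Try y = 1.43 m: A³/T = 2.99 — high.
Try y = 1.05 m: A³/T = 0.6381 — low.
Try y = 1.19 m: A³/T = 1.193 — close enough.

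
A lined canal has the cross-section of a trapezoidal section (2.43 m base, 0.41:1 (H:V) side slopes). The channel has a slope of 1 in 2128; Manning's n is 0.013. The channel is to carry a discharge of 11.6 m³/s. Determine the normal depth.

Manning's equation rearranged: A R^(2/3) = nQ / (1·√S) = 0.013 × 11.6 / (√0.0004699) = 6.956.
Trying y = 2.66 m: A R^(2/3) = 10.25 — over.
Trying y = 1.68 m: A R^(2/3) = 4.755 — short.
Trying y = 2.12 m: A R^(2/3) = 6.982 — ≈ 6.956.

y_n = 2.12 m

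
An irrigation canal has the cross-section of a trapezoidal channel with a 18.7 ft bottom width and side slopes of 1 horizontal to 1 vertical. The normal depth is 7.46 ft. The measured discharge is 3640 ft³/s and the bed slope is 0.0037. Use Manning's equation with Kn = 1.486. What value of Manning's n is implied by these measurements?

With bottom width b = 18.7 ft and side slope z = 1: A = (b + zy)y = (18.7 + 1×7.46)×7.46 = 195.2 ft²; P = b + 2y√(1+z²) = 18.7 + 2×7.46×1.414 = 39.8 ft.
Hydraulic radius R = A/P = 195.2/39.8 = 4.903 ft.
Rearranging Manning's equation: n = (1.486/Q) A R^(2/3) S^(1/2) = (1.486/3640) × 195.2 × 4.903^(2/3) × √0.0037 = 0.014.

n = 0.014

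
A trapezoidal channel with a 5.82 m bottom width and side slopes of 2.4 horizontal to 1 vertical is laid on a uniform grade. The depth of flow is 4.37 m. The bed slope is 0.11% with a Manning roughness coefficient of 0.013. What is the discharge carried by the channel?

With bottom width b = 5.82 m and side slope z = 2.4: A = (b + zy)y = (5.82 + 2.4×4.37)×4.37 = 71.27 m²; P = b + 2y√(1+z²) = 5.82 + 2×4.37×2.6 = 28.54 m.
Hydraulic radius R = A/P = 71.27/28.54 = 2.497 m.
Manning's equation: Q = (1/n) A R^(2/3) S^(1/2) = (1/0.013) × 71.27 × 2.497^(2/3) × 0.0011^(1/2) = 335 m³/s.

Q = 335 m³/s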